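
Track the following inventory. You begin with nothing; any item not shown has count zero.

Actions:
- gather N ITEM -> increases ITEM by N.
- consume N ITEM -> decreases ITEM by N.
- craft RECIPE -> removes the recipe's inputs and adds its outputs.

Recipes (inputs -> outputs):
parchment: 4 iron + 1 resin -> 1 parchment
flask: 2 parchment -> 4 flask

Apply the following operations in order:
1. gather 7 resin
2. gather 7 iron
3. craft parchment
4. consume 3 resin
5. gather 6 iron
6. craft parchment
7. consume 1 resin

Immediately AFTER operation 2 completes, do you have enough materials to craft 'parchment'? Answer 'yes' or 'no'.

After 1 (gather 7 resin): resin=7
After 2 (gather 7 iron): iron=7 resin=7

Answer: yes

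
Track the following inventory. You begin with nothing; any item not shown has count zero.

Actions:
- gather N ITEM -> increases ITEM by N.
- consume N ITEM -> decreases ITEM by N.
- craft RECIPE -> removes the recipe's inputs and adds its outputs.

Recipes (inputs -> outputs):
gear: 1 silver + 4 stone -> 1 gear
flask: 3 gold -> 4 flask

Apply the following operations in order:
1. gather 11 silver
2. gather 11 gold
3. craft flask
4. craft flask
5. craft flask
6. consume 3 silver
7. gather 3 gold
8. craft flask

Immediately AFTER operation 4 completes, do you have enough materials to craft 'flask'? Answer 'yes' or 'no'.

Answer: yes

Derivation:
After 1 (gather 11 silver): silver=11
After 2 (gather 11 gold): gold=11 silver=11
After 3 (craft flask): flask=4 gold=8 silver=11
After 4 (craft flask): flask=8 gold=5 silver=11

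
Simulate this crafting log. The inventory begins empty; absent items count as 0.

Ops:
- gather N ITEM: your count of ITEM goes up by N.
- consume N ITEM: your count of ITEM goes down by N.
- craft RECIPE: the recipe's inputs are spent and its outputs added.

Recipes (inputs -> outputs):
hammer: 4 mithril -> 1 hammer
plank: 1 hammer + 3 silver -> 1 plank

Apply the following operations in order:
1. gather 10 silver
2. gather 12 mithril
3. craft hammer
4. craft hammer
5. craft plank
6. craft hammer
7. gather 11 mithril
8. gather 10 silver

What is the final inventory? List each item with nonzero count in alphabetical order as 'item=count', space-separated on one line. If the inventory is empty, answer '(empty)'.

Answer: hammer=2 mithril=11 plank=1 silver=17

Derivation:
After 1 (gather 10 silver): silver=10
After 2 (gather 12 mithril): mithril=12 silver=10
After 3 (craft hammer): hammer=1 mithril=8 silver=10
After 4 (craft hammer): hammer=2 mithril=4 silver=10
After 5 (craft plank): hammer=1 mithril=4 plank=1 silver=7
After 6 (craft hammer): hammer=2 plank=1 silver=7
After 7 (gather 11 mithril): hammer=2 mithril=11 plank=1 silver=7
After 8 (gather 10 silver): hammer=2 mithril=11 plank=1 silver=17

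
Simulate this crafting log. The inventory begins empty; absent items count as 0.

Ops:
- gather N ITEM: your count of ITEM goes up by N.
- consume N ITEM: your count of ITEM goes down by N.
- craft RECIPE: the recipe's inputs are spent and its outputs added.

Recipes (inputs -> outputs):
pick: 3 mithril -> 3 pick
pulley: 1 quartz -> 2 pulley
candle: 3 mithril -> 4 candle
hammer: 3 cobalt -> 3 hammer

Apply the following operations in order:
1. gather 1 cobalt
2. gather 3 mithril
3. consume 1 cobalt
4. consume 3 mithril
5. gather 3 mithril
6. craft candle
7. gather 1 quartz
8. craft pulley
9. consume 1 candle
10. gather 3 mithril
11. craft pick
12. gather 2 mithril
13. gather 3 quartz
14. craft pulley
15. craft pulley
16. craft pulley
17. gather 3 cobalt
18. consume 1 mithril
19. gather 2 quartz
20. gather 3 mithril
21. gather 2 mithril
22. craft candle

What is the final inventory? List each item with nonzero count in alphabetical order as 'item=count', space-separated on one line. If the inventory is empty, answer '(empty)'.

Answer: candle=7 cobalt=3 mithril=3 pick=3 pulley=8 quartz=2

Derivation:
After 1 (gather 1 cobalt): cobalt=1
After 2 (gather 3 mithril): cobalt=1 mithril=3
After 3 (consume 1 cobalt): mithril=3
After 4 (consume 3 mithril): (empty)
After 5 (gather 3 mithril): mithril=3
After 6 (craft candle): candle=4
After 7 (gather 1 quartz): candle=4 quartz=1
After 8 (craft pulley): candle=4 pulley=2
After 9 (consume 1 candle): candle=3 pulley=2
After 10 (gather 3 mithril): candle=3 mithril=3 pulley=2
After 11 (craft pick): candle=3 pick=3 pulley=2
After 12 (gather 2 mithril): candle=3 mithril=2 pick=3 pulley=2
After 13 (gather 3 quartz): candle=3 mithril=2 pick=3 pulley=2 quartz=3
After 14 (craft pulley): candle=3 mithril=2 pick=3 pulley=4 quartz=2
After 15 (craft pulley): candle=3 mithril=2 pick=3 pulley=6 quartz=1
After 16 (craft pulley): candle=3 mithril=2 pick=3 pulley=8
After 17 (gather 3 cobalt): candle=3 cobalt=3 mithril=2 pick=3 pulley=8
After 18 (consume 1 mithril): candle=3 cobalt=3 mithril=1 pick=3 pulley=8
After 19 (gather 2 quartz): candle=3 cobalt=3 mithril=1 pick=3 pulley=8 quartz=2
After 20 (gather 3 mithril): candle=3 cobalt=3 mithril=4 pick=3 pulley=8 quartz=2
After 21 (gather 2 mithril): candle=3 cobalt=3 mithril=6 pick=3 pulley=8 quartz=2
After 22 (craft candle): candle=7 cobalt=3 mithril=3 pick=3 pulley=8 quartz=2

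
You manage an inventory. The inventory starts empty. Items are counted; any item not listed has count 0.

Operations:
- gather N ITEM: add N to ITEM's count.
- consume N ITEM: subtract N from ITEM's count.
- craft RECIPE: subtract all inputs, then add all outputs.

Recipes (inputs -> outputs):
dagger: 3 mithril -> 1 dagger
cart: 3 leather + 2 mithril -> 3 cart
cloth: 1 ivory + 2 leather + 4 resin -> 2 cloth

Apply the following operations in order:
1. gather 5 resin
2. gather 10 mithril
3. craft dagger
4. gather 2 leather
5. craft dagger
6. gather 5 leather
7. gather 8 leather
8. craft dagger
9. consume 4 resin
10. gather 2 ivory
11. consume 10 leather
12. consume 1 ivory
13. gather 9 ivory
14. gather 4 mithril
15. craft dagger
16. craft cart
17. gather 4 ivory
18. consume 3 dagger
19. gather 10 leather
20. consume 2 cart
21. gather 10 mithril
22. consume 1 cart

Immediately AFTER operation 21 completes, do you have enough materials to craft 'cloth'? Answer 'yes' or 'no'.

After 1 (gather 5 resin): resin=5
After 2 (gather 10 mithril): mithril=10 resin=5
After 3 (craft dagger): dagger=1 mithril=7 resin=5
After 4 (gather 2 leather): dagger=1 leather=2 mithril=7 resin=5
After 5 (craft dagger): dagger=2 leather=2 mithril=4 resin=5
After 6 (gather 5 leather): dagger=2 leather=7 mithril=4 resin=5
After 7 (gather 8 leather): dagger=2 leather=15 mithril=4 resin=5
After 8 (craft dagger): dagger=3 leather=15 mithril=1 resin=5
After 9 (consume 4 resin): dagger=3 leather=15 mithril=1 resin=1
After 10 (gather 2 ivory): dagger=3 ivory=2 leather=15 mithril=1 resin=1
After 11 (consume 10 leather): dagger=3 ivory=2 leather=5 mithril=1 resin=1
After 12 (consume 1 ivory): dagger=3 ivory=1 leather=5 mithril=1 resin=1
After 13 (gather 9 ivory): dagger=3 ivory=10 leather=5 mithril=1 resin=1
After 14 (gather 4 mithril): dagger=3 ivory=10 leather=5 mithril=5 resin=1
After 15 (craft dagger): dagger=4 ivory=10 leather=5 mithril=2 resin=1
After 16 (craft cart): cart=3 dagger=4 ivory=10 leather=2 resin=1
After 17 (gather 4 ivory): cart=3 dagger=4 ivory=14 leather=2 resin=1
After 18 (consume 3 dagger): cart=3 dagger=1 ivory=14 leather=2 resin=1
After 19 (gather 10 leather): cart=3 dagger=1 ivory=14 leather=12 resin=1
After 20 (consume 2 cart): cart=1 dagger=1 ivory=14 leather=12 resin=1
After 21 (gather 10 mithril): cart=1 dagger=1 ivory=14 leather=12 mithril=10 resin=1

Answer: no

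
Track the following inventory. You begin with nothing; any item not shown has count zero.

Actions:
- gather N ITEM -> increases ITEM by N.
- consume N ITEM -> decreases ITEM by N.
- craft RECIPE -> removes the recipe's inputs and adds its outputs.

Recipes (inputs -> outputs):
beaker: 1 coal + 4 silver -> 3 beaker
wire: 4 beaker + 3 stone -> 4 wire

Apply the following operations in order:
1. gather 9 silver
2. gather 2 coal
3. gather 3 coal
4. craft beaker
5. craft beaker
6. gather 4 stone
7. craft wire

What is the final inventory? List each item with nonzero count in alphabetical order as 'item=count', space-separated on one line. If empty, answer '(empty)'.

Answer: beaker=2 coal=3 silver=1 stone=1 wire=4

Derivation:
After 1 (gather 9 silver): silver=9
After 2 (gather 2 coal): coal=2 silver=9
After 3 (gather 3 coal): coal=5 silver=9
After 4 (craft beaker): beaker=3 coal=4 silver=5
After 5 (craft beaker): beaker=6 coal=3 silver=1
After 6 (gather 4 stone): beaker=6 coal=3 silver=1 stone=4
After 7 (craft wire): beaker=2 coal=3 silver=1 stone=1 wire=4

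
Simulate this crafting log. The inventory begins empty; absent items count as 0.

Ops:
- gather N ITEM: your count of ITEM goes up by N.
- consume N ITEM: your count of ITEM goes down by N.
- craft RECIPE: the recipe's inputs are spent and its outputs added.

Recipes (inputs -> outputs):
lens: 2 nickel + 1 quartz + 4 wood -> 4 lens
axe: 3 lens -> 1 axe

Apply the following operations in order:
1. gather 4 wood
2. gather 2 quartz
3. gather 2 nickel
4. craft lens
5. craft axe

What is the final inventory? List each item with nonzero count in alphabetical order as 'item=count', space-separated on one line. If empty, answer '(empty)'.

Answer: axe=1 lens=1 quartz=1

Derivation:
After 1 (gather 4 wood): wood=4
After 2 (gather 2 quartz): quartz=2 wood=4
After 3 (gather 2 nickel): nickel=2 quartz=2 wood=4
After 4 (craft lens): lens=4 quartz=1
After 5 (craft axe): axe=1 lens=1 quartz=1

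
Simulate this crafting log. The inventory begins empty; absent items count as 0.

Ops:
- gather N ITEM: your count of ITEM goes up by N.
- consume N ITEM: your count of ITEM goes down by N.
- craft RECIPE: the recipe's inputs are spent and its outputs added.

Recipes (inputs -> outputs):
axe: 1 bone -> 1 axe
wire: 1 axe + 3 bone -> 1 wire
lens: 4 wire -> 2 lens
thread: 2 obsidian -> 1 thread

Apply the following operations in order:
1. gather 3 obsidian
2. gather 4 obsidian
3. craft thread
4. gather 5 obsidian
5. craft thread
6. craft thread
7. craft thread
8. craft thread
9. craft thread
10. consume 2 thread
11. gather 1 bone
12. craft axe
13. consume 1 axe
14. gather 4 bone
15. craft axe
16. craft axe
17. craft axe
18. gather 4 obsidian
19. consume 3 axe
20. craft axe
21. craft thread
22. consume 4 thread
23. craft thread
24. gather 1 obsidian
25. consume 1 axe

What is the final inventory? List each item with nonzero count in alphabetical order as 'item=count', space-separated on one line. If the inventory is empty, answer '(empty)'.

Answer: obsidian=1 thread=2

Derivation:
After 1 (gather 3 obsidian): obsidian=3
After 2 (gather 4 obsidian): obsidian=7
After 3 (craft thread): obsidian=5 thread=1
After 4 (gather 5 obsidian): obsidian=10 thread=1
After 5 (craft thread): obsidian=8 thread=2
After 6 (craft thread): obsidian=6 thread=3
After 7 (craft thread): obsidian=4 thread=4
After 8 (craft thread): obsidian=2 thread=5
After 9 (craft thread): thread=6
After 10 (consume 2 thread): thread=4
After 11 (gather 1 bone): bone=1 thread=4
After 12 (craft axe): axe=1 thread=4
After 13 (consume 1 axe): thread=4
After 14 (gather 4 bone): bone=4 thread=4
After 15 (craft axe): axe=1 bone=3 thread=4
After 16 (craft axe): axe=2 bone=2 thread=4
After 17 (craft axe): axe=3 bone=1 thread=4
After 18 (gather 4 obsidian): axe=3 bone=1 obsidian=4 thread=4
After 19 (consume 3 axe): bone=1 obsidian=4 thread=4
After 20 (craft axe): axe=1 obsidian=4 thread=4
After 21 (craft thread): axe=1 obsidian=2 thread=5
After 22 (consume 4 thread): axe=1 obsidian=2 thread=1
After 23 (craft thread): axe=1 thread=2
After 24 (gather 1 obsidian): axe=1 obsidian=1 thread=2
After 25 (consume 1 axe): obsidian=1 thread=2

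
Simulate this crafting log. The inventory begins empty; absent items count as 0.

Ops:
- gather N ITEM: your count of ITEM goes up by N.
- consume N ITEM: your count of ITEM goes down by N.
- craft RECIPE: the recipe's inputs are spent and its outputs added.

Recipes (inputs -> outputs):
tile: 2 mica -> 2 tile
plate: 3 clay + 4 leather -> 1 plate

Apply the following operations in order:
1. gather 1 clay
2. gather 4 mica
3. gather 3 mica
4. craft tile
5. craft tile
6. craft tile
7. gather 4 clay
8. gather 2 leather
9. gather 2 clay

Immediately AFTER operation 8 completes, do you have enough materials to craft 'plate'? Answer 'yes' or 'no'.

After 1 (gather 1 clay): clay=1
After 2 (gather 4 mica): clay=1 mica=4
After 3 (gather 3 mica): clay=1 mica=7
After 4 (craft tile): clay=1 mica=5 tile=2
After 5 (craft tile): clay=1 mica=3 tile=4
After 6 (craft tile): clay=1 mica=1 tile=6
After 7 (gather 4 clay): clay=5 mica=1 tile=6
After 8 (gather 2 leather): clay=5 leather=2 mica=1 tile=6

Answer: no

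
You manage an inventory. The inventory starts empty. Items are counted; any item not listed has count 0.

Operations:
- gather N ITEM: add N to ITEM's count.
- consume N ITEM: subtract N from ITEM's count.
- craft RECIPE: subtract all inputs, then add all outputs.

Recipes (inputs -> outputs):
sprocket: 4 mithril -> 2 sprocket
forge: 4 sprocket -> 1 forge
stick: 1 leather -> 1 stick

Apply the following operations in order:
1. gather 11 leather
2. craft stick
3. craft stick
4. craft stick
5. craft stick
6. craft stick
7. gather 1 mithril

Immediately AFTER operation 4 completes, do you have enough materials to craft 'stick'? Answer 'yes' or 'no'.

Answer: yes

Derivation:
After 1 (gather 11 leather): leather=11
After 2 (craft stick): leather=10 stick=1
After 3 (craft stick): leather=9 stick=2
After 4 (craft stick): leather=8 stick=3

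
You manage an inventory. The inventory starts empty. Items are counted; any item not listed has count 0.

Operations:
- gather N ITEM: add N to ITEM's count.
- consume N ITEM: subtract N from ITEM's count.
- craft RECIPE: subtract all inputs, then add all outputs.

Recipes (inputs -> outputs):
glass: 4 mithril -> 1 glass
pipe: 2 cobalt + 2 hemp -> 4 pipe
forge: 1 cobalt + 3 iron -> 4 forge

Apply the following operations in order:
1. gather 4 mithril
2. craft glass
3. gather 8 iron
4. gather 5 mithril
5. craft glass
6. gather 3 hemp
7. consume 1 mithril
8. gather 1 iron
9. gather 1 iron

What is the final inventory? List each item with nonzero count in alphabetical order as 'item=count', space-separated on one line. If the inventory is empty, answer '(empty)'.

After 1 (gather 4 mithril): mithril=4
After 2 (craft glass): glass=1
After 3 (gather 8 iron): glass=1 iron=8
After 4 (gather 5 mithril): glass=1 iron=8 mithril=5
After 5 (craft glass): glass=2 iron=8 mithril=1
After 6 (gather 3 hemp): glass=2 hemp=3 iron=8 mithril=1
After 7 (consume 1 mithril): glass=2 hemp=3 iron=8
After 8 (gather 1 iron): glass=2 hemp=3 iron=9
After 9 (gather 1 iron): glass=2 hemp=3 iron=10

Answer: glass=2 hemp=3 iron=10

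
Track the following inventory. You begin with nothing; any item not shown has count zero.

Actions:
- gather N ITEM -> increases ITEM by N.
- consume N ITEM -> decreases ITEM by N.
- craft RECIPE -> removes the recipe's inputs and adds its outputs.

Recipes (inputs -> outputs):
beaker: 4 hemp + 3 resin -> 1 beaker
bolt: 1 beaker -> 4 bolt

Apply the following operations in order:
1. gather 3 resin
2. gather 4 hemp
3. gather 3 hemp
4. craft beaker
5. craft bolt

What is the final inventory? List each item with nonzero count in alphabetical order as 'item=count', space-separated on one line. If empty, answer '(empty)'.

Answer: bolt=4 hemp=3

Derivation:
After 1 (gather 3 resin): resin=3
After 2 (gather 4 hemp): hemp=4 resin=3
After 3 (gather 3 hemp): hemp=7 resin=3
After 4 (craft beaker): beaker=1 hemp=3
After 5 (craft bolt): bolt=4 hemp=3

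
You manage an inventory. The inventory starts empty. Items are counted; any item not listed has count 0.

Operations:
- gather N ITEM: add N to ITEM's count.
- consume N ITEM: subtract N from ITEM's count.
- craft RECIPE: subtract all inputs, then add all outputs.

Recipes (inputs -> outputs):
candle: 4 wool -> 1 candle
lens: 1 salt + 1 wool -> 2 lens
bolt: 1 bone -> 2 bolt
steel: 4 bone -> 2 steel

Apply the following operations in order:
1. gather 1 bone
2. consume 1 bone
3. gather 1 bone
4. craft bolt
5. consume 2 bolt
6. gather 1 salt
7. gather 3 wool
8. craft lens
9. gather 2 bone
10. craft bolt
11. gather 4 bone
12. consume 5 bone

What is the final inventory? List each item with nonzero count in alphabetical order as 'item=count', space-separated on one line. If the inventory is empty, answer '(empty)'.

After 1 (gather 1 bone): bone=1
After 2 (consume 1 bone): (empty)
After 3 (gather 1 bone): bone=1
After 4 (craft bolt): bolt=2
After 5 (consume 2 bolt): (empty)
After 6 (gather 1 salt): salt=1
After 7 (gather 3 wool): salt=1 wool=3
After 8 (craft lens): lens=2 wool=2
After 9 (gather 2 bone): bone=2 lens=2 wool=2
After 10 (craft bolt): bolt=2 bone=1 lens=2 wool=2
After 11 (gather 4 bone): bolt=2 bone=5 lens=2 wool=2
After 12 (consume 5 bone): bolt=2 lens=2 wool=2

Answer: bolt=2 lens=2 wool=2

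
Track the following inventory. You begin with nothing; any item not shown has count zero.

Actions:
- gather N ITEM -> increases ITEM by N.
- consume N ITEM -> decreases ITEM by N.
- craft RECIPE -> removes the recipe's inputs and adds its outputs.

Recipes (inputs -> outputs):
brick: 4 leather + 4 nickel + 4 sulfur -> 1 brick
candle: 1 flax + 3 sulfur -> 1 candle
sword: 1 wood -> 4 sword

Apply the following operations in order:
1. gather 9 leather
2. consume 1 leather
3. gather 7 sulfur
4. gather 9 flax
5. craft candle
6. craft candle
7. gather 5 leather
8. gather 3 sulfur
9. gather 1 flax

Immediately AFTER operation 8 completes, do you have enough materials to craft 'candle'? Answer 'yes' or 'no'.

After 1 (gather 9 leather): leather=9
After 2 (consume 1 leather): leather=8
After 3 (gather 7 sulfur): leather=8 sulfur=7
After 4 (gather 9 flax): flax=9 leather=8 sulfur=7
After 5 (craft candle): candle=1 flax=8 leather=8 sulfur=4
After 6 (craft candle): candle=2 flax=7 leather=8 sulfur=1
After 7 (gather 5 leather): candle=2 flax=7 leather=13 sulfur=1
After 8 (gather 3 sulfur): candle=2 flax=7 leather=13 sulfur=4

Answer: yes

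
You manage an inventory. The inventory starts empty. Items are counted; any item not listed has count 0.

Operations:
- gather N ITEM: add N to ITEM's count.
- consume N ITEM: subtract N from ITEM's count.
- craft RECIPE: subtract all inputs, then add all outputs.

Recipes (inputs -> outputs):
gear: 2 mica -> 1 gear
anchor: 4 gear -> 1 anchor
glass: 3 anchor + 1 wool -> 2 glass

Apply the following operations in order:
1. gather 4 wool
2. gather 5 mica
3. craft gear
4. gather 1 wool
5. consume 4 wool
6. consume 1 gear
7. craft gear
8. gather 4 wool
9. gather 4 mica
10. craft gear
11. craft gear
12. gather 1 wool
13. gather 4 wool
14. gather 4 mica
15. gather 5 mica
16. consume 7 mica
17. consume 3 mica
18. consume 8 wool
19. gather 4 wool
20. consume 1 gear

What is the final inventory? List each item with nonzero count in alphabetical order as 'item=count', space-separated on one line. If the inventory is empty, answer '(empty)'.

After 1 (gather 4 wool): wool=4
After 2 (gather 5 mica): mica=5 wool=4
After 3 (craft gear): gear=1 mica=3 wool=4
After 4 (gather 1 wool): gear=1 mica=3 wool=5
After 5 (consume 4 wool): gear=1 mica=3 wool=1
After 6 (consume 1 gear): mica=3 wool=1
After 7 (craft gear): gear=1 mica=1 wool=1
After 8 (gather 4 wool): gear=1 mica=1 wool=5
After 9 (gather 4 mica): gear=1 mica=5 wool=5
After 10 (craft gear): gear=2 mica=3 wool=5
After 11 (craft gear): gear=3 mica=1 wool=5
After 12 (gather 1 wool): gear=3 mica=1 wool=6
After 13 (gather 4 wool): gear=3 mica=1 wool=10
After 14 (gather 4 mica): gear=3 mica=5 wool=10
After 15 (gather 5 mica): gear=3 mica=10 wool=10
After 16 (consume 7 mica): gear=3 mica=3 wool=10
After 17 (consume 3 mica): gear=3 wool=10
After 18 (consume 8 wool): gear=3 wool=2
After 19 (gather 4 wool): gear=3 wool=6
After 20 (consume 1 gear): gear=2 wool=6

Answer: gear=2 wool=6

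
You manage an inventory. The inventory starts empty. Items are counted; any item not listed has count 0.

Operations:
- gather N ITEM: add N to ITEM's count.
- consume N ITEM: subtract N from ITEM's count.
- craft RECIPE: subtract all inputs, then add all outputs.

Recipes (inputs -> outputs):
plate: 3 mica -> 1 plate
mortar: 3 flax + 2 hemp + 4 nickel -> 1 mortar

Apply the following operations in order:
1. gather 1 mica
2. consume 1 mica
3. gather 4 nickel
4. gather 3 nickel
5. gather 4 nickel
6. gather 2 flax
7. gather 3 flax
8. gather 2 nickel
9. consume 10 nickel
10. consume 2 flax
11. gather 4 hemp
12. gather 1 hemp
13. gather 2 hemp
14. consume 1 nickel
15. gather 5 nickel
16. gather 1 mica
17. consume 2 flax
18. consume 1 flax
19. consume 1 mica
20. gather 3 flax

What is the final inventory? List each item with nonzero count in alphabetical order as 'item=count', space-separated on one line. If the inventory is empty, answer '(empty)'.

Answer: flax=3 hemp=7 nickel=7

Derivation:
After 1 (gather 1 mica): mica=1
After 2 (consume 1 mica): (empty)
After 3 (gather 4 nickel): nickel=4
After 4 (gather 3 nickel): nickel=7
After 5 (gather 4 nickel): nickel=11
After 6 (gather 2 flax): flax=2 nickel=11
After 7 (gather 3 flax): flax=5 nickel=11
After 8 (gather 2 nickel): flax=5 nickel=13
After 9 (consume 10 nickel): flax=5 nickel=3
After 10 (consume 2 flax): flax=3 nickel=3
After 11 (gather 4 hemp): flax=3 hemp=4 nickel=3
After 12 (gather 1 hemp): flax=3 hemp=5 nickel=3
After 13 (gather 2 hemp): flax=3 hemp=7 nickel=3
After 14 (consume 1 nickel): flax=3 hemp=7 nickel=2
After 15 (gather 5 nickel): flax=3 hemp=7 nickel=7
After 16 (gather 1 mica): flax=3 hemp=7 mica=1 nickel=7
After 17 (consume 2 flax): flax=1 hemp=7 mica=1 nickel=7
After 18 (consume 1 flax): hemp=7 mica=1 nickel=7
After 19 (consume 1 mica): hemp=7 nickel=7
After 20 (gather 3 flax): flax=3 hemp=7 nickel=7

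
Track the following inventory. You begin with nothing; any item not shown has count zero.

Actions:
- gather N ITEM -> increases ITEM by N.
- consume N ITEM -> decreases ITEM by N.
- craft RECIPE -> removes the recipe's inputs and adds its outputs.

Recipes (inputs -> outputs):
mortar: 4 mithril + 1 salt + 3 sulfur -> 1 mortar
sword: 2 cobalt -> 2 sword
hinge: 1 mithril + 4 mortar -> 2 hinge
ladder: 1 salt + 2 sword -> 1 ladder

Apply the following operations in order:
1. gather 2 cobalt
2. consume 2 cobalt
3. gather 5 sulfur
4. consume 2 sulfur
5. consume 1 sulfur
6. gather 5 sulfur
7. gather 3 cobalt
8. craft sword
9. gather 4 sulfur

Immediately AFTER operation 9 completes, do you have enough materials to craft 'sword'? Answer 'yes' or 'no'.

Answer: no

Derivation:
After 1 (gather 2 cobalt): cobalt=2
After 2 (consume 2 cobalt): (empty)
After 3 (gather 5 sulfur): sulfur=5
After 4 (consume 2 sulfur): sulfur=3
After 5 (consume 1 sulfur): sulfur=2
After 6 (gather 5 sulfur): sulfur=7
After 7 (gather 3 cobalt): cobalt=3 sulfur=7
After 8 (craft sword): cobalt=1 sulfur=7 sword=2
After 9 (gather 4 sulfur): cobalt=1 sulfur=11 sword=2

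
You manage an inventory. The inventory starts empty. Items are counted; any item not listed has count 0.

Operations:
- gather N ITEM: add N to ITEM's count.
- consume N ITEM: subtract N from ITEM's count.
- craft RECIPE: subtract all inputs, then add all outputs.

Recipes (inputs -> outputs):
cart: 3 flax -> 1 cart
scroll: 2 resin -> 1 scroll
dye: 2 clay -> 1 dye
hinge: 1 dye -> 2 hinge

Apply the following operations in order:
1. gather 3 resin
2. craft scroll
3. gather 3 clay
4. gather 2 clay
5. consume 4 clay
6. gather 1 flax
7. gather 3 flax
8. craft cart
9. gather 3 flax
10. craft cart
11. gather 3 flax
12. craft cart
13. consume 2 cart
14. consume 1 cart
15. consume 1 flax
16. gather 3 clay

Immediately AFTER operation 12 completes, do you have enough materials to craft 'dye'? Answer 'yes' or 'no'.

Answer: no

Derivation:
After 1 (gather 3 resin): resin=3
After 2 (craft scroll): resin=1 scroll=1
After 3 (gather 3 clay): clay=3 resin=1 scroll=1
After 4 (gather 2 clay): clay=5 resin=1 scroll=1
After 5 (consume 4 clay): clay=1 resin=1 scroll=1
After 6 (gather 1 flax): clay=1 flax=1 resin=1 scroll=1
After 7 (gather 3 flax): clay=1 flax=4 resin=1 scroll=1
After 8 (craft cart): cart=1 clay=1 flax=1 resin=1 scroll=1
After 9 (gather 3 flax): cart=1 clay=1 flax=4 resin=1 scroll=1
After 10 (craft cart): cart=2 clay=1 flax=1 resin=1 scroll=1
After 11 (gather 3 flax): cart=2 clay=1 flax=4 resin=1 scroll=1
After 12 (craft cart): cart=3 clay=1 flax=1 resin=1 scroll=1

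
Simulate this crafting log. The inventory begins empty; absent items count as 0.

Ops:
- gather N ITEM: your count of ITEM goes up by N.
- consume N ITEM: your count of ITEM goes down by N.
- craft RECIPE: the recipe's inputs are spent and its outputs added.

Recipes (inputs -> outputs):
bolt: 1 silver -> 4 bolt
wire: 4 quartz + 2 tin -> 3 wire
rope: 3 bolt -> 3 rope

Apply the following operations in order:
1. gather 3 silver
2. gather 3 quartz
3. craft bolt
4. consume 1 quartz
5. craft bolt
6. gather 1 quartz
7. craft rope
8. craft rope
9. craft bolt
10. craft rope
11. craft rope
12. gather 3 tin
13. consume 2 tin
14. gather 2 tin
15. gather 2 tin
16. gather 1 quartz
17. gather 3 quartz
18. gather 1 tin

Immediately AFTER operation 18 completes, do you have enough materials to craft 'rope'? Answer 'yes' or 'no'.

Answer: no

Derivation:
After 1 (gather 3 silver): silver=3
After 2 (gather 3 quartz): quartz=3 silver=3
After 3 (craft bolt): bolt=4 quartz=3 silver=2
After 4 (consume 1 quartz): bolt=4 quartz=2 silver=2
After 5 (craft bolt): bolt=8 quartz=2 silver=1
After 6 (gather 1 quartz): bolt=8 quartz=3 silver=1
After 7 (craft rope): bolt=5 quartz=3 rope=3 silver=1
After 8 (craft rope): bolt=2 quartz=3 rope=6 silver=1
After 9 (craft bolt): bolt=6 quartz=3 rope=6
After 10 (craft rope): bolt=3 quartz=3 rope=9
After 11 (craft rope): quartz=3 rope=12
After 12 (gather 3 tin): quartz=3 rope=12 tin=3
After 13 (consume 2 tin): quartz=3 rope=12 tin=1
After 14 (gather 2 tin): quartz=3 rope=12 tin=3
After 15 (gather 2 tin): quartz=3 rope=12 tin=5
After 16 (gather 1 quartz): quartz=4 rope=12 tin=5
After 17 (gather 3 quartz): quartz=7 rope=12 tin=5
After 18 (gather 1 tin): quartz=7 rope=12 tin=6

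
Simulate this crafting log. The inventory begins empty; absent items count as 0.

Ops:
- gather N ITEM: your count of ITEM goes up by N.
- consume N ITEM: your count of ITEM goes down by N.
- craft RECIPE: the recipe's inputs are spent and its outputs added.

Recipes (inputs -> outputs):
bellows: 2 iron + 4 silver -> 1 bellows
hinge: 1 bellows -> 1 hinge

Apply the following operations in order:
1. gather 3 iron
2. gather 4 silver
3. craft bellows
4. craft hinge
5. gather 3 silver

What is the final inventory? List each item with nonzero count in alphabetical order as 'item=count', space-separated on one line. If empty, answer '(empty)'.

Answer: hinge=1 iron=1 silver=3

Derivation:
After 1 (gather 3 iron): iron=3
After 2 (gather 4 silver): iron=3 silver=4
After 3 (craft bellows): bellows=1 iron=1
After 4 (craft hinge): hinge=1 iron=1
After 5 (gather 3 silver): hinge=1 iron=1 silver=3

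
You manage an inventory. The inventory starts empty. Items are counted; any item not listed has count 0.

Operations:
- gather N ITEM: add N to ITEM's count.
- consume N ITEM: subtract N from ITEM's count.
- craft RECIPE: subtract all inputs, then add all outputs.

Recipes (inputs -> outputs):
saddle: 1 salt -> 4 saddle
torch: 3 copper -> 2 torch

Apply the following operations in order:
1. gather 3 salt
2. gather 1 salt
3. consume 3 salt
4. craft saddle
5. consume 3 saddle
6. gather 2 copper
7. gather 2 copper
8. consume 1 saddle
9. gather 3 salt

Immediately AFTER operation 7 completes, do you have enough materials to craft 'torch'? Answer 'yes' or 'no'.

After 1 (gather 3 salt): salt=3
After 2 (gather 1 salt): salt=4
After 3 (consume 3 salt): salt=1
After 4 (craft saddle): saddle=4
After 5 (consume 3 saddle): saddle=1
After 6 (gather 2 copper): copper=2 saddle=1
After 7 (gather 2 copper): copper=4 saddle=1

Answer: yes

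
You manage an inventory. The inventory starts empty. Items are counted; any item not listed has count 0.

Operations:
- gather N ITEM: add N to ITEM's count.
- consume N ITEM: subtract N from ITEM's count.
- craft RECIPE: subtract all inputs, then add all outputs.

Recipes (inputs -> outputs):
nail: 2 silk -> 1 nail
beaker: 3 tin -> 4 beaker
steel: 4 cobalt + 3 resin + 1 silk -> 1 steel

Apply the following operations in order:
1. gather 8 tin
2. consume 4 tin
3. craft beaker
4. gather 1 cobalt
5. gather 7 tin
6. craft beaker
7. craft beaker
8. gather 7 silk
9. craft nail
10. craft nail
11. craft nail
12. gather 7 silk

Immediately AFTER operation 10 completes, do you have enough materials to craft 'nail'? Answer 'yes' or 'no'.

After 1 (gather 8 tin): tin=8
After 2 (consume 4 tin): tin=4
After 3 (craft beaker): beaker=4 tin=1
After 4 (gather 1 cobalt): beaker=4 cobalt=1 tin=1
After 5 (gather 7 tin): beaker=4 cobalt=1 tin=8
After 6 (craft beaker): beaker=8 cobalt=1 tin=5
After 7 (craft beaker): beaker=12 cobalt=1 tin=2
After 8 (gather 7 silk): beaker=12 cobalt=1 silk=7 tin=2
After 9 (craft nail): beaker=12 cobalt=1 nail=1 silk=5 tin=2
After 10 (craft nail): beaker=12 cobalt=1 nail=2 silk=3 tin=2

Answer: yes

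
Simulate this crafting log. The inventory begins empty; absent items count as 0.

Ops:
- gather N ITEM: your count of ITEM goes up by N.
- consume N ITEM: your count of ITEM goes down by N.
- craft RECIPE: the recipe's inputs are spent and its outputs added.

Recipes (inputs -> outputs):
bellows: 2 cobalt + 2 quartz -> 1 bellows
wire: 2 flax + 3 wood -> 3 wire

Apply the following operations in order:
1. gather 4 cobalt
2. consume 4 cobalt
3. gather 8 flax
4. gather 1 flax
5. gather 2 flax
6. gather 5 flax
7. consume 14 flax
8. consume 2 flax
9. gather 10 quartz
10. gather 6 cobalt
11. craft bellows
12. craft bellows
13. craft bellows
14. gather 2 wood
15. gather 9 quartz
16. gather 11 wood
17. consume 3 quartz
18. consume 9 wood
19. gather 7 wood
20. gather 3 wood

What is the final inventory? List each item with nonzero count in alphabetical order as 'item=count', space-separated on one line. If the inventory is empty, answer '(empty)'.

Answer: bellows=3 quartz=10 wood=14

Derivation:
After 1 (gather 4 cobalt): cobalt=4
After 2 (consume 4 cobalt): (empty)
After 3 (gather 8 flax): flax=8
After 4 (gather 1 flax): flax=9
After 5 (gather 2 flax): flax=11
After 6 (gather 5 flax): flax=16
After 7 (consume 14 flax): flax=2
After 8 (consume 2 flax): (empty)
After 9 (gather 10 quartz): quartz=10
After 10 (gather 6 cobalt): cobalt=6 quartz=10
After 11 (craft bellows): bellows=1 cobalt=4 quartz=8
After 12 (craft bellows): bellows=2 cobalt=2 quartz=6
After 13 (craft bellows): bellows=3 quartz=4
After 14 (gather 2 wood): bellows=3 quartz=4 wood=2
After 15 (gather 9 quartz): bellows=3 quartz=13 wood=2
After 16 (gather 11 wood): bellows=3 quartz=13 wood=13
After 17 (consume 3 quartz): bellows=3 quartz=10 wood=13
After 18 (consume 9 wood): bellows=3 quartz=10 wood=4
After 19 (gather 7 wood): bellows=3 quartz=10 wood=11
After 20 (gather 3 wood): bellows=3 quartz=10 wood=14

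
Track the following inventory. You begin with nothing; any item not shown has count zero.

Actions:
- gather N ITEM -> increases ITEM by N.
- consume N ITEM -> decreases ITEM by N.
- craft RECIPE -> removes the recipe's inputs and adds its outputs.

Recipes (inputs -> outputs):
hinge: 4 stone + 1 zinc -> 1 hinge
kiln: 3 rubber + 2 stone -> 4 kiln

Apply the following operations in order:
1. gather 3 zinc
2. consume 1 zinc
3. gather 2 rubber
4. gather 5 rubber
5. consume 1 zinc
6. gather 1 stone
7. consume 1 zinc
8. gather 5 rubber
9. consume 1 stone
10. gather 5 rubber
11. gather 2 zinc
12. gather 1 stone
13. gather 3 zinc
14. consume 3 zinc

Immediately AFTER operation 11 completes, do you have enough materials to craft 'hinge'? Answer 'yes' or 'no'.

After 1 (gather 3 zinc): zinc=3
After 2 (consume 1 zinc): zinc=2
After 3 (gather 2 rubber): rubber=2 zinc=2
After 4 (gather 5 rubber): rubber=7 zinc=2
After 5 (consume 1 zinc): rubber=7 zinc=1
After 6 (gather 1 stone): rubber=7 stone=1 zinc=1
After 7 (consume 1 zinc): rubber=7 stone=1
After 8 (gather 5 rubber): rubber=12 stone=1
After 9 (consume 1 stone): rubber=12
After 10 (gather 5 rubber): rubber=17
After 11 (gather 2 zinc): rubber=17 zinc=2

Answer: no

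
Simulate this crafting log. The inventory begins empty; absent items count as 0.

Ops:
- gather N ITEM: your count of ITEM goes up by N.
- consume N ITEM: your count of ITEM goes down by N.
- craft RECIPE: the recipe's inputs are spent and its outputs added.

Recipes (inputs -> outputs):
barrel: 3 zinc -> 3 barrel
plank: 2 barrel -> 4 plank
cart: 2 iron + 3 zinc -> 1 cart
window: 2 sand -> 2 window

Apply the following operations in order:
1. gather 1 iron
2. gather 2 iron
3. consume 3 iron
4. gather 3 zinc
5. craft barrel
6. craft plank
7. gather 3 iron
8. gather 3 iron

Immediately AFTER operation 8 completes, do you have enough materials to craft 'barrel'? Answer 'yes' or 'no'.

Answer: no

Derivation:
After 1 (gather 1 iron): iron=1
After 2 (gather 2 iron): iron=3
After 3 (consume 3 iron): (empty)
After 4 (gather 3 zinc): zinc=3
After 5 (craft barrel): barrel=3
After 6 (craft plank): barrel=1 plank=4
After 7 (gather 3 iron): barrel=1 iron=3 plank=4
After 8 (gather 3 iron): barrel=1 iron=6 plank=4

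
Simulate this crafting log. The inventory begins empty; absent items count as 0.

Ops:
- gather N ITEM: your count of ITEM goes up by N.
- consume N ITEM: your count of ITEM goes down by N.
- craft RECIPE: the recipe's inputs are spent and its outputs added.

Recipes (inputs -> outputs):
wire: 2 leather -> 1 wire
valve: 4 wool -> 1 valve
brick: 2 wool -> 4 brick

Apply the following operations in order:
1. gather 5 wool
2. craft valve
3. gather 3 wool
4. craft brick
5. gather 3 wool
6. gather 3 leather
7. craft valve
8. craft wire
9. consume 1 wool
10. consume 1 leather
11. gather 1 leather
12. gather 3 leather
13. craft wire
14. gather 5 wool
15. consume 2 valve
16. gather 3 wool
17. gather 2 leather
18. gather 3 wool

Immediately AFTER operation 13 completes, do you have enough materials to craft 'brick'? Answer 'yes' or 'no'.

Answer: no

Derivation:
After 1 (gather 5 wool): wool=5
After 2 (craft valve): valve=1 wool=1
After 3 (gather 3 wool): valve=1 wool=4
After 4 (craft brick): brick=4 valve=1 wool=2
After 5 (gather 3 wool): brick=4 valve=1 wool=5
After 6 (gather 3 leather): brick=4 leather=3 valve=1 wool=5
After 7 (craft valve): brick=4 leather=3 valve=2 wool=1
After 8 (craft wire): brick=4 leather=1 valve=2 wire=1 wool=1
After 9 (consume 1 wool): brick=4 leather=1 valve=2 wire=1
After 10 (consume 1 leather): brick=4 valve=2 wire=1
After 11 (gather 1 leather): brick=4 leather=1 valve=2 wire=1
After 12 (gather 3 leather): brick=4 leather=4 valve=2 wire=1
After 13 (craft wire): brick=4 leather=2 valve=2 wire=2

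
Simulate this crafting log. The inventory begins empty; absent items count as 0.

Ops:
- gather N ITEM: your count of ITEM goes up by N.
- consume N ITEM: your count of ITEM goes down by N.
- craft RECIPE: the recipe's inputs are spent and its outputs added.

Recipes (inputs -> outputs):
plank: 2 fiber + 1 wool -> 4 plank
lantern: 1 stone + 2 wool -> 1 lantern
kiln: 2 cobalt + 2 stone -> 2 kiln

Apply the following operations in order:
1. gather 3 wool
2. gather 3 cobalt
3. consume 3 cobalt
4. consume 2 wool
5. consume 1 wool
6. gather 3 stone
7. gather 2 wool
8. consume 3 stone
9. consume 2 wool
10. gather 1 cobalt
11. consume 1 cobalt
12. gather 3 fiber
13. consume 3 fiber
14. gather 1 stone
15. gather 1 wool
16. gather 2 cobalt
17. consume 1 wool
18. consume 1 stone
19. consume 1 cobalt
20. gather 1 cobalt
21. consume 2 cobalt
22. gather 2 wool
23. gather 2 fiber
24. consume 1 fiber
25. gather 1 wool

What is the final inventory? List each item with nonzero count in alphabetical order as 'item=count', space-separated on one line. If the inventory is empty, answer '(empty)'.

Answer: fiber=1 wool=3

Derivation:
After 1 (gather 3 wool): wool=3
After 2 (gather 3 cobalt): cobalt=3 wool=3
After 3 (consume 3 cobalt): wool=3
After 4 (consume 2 wool): wool=1
After 5 (consume 1 wool): (empty)
After 6 (gather 3 stone): stone=3
After 7 (gather 2 wool): stone=3 wool=2
After 8 (consume 3 stone): wool=2
After 9 (consume 2 wool): (empty)
After 10 (gather 1 cobalt): cobalt=1
After 11 (consume 1 cobalt): (empty)
After 12 (gather 3 fiber): fiber=3
After 13 (consume 3 fiber): (empty)
After 14 (gather 1 stone): stone=1
After 15 (gather 1 wool): stone=1 wool=1
After 16 (gather 2 cobalt): cobalt=2 stone=1 wool=1
After 17 (consume 1 wool): cobalt=2 stone=1
After 18 (consume 1 stone): cobalt=2
After 19 (consume 1 cobalt): cobalt=1
After 20 (gather 1 cobalt): cobalt=2
After 21 (consume 2 cobalt): (empty)
After 22 (gather 2 wool): wool=2
After 23 (gather 2 fiber): fiber=2 wool=2
After 24 (consume 1 fiber): fiber=1 wool=2
After 25 (gather 1 wool): fiber=1 wool=3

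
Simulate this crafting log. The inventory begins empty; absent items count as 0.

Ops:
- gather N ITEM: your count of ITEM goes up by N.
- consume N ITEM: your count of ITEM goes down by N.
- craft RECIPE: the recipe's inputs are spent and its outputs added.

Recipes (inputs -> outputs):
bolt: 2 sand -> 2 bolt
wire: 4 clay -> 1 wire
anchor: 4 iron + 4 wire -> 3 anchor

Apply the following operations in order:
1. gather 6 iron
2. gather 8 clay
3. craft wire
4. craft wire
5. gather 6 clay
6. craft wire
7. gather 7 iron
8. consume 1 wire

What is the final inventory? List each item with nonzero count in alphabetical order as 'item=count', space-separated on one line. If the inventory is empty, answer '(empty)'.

Answer: clay=2 iron=13 wire=2

Derivation:
After 1 (gather 6 iron): iron=6
After 2 (gather 8 clay): clay=8 iron=6
After 3 (craft wire): clay=4 iron=6 wire=1
After 4 (craft wire): iron=6 wire=2
After 5 (gather 6 clay): clay=6 iron=6 wire=2
After 6 (craft wire): clay=2 iron=6 wire=3
After 7 (gather 7 iron): clay=2 iron=13 wire=3
After 8 (consume 1 wire): clay=2 iron=13 wire=2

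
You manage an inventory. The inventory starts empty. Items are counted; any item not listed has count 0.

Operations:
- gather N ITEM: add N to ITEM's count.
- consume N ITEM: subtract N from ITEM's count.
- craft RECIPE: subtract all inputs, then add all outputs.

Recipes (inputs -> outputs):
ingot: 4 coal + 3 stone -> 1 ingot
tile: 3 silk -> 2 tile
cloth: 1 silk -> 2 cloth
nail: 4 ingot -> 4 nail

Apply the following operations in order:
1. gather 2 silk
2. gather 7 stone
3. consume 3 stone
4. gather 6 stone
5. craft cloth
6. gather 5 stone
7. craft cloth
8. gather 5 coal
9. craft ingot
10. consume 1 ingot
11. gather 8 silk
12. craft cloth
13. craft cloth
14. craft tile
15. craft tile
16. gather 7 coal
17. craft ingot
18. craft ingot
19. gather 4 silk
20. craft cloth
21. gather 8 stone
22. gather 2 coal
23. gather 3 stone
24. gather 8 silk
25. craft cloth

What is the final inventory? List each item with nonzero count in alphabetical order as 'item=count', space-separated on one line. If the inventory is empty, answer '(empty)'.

Answer: cloth=12 coal=2 ingot=2 silk=10 stone=17 tile=4

Derivation:
After 1 (gather 2 silk): silk=2
After 2 (gather 7 stone): silk=2 stone=7
After 3 (consume 3 stone): silk=2 stone=4
After 4 (gather 6 stone): silk=2 stone=10
After 5 (craft cloth): cloth=2 silk=1 stone=10
After 6 (gather 5 stone): cloth=2 silk=1 stone=15
After 7 (craft cloth): cloth=4 stone=15
After 8 (gather 5 coal): cloth=4 coal=5 stone=15
After 9 (craft ingot): cloth=4 coal=1 ingot=1 stone=12
After 10 (consume 1 ingot): cloth=4 coal=1 stone=12
After 11 (gather 8 silk): cloth=4 coal=1 silk=8 stone=12
After 12 (craft cloth): cloth=6 coal=1 silk=7 stone=12
After 13 (craft cloth): cloth=8 coal=1 silk=6 stone=12
After 14 (craft tile): cloth=8 coal=1 silk=3 stone=12 tile=2
After 15 (craft tile): cloth=8 coal=1 stone=12 tile=4
After 16 (gather 7 coal): cloth=8 coal=8 stone=12 tile=4
After 17 (craft ingot): cloth=8 coal=4 ingot=1 stone=9 tile=4
After 18 (craft ingot): cloth=8 ingot=2 stone=6 tile=4
After 19 (gather 4 silk): cloth=8 ingot=2 silk=4 stone=6 tile=4
After 20 (craft cloth): cloth=10 ingot=2 silk=3 stone=6 tile=4
After 21 (gather 8 stone): cloth=10 ingot=2 silk=3 stone=14 tile=4
After 22 (gather 2 coal): cloth=10 coal=2 ingot=2 silk=3 stone=14 tile=4
After 23 (gather 3 stone): cloth=10 coal=2 ingot=2 silk=3 stone=17 tile=4
After 24 (gather 8 silk): cloth=10 coal=2 ingot=2 silk=11 stone=17 tile=4
After 25 (craft cloth): cloth=12 coal=2 ingot=2 silk=10 stone=17 tile=4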